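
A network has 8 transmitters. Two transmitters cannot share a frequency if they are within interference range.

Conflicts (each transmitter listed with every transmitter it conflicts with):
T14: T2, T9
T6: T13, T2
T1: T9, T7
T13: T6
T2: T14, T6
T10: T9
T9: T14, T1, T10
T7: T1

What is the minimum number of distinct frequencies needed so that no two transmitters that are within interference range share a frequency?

T14 and T9 conflict, so at least 2 frequencies are needed.
Using 2 frequencies: T14=2, T6=2, T1=2, T13=1, T2=1, T10=2, T9=1, T7=1. Each listed conflict is separated.

2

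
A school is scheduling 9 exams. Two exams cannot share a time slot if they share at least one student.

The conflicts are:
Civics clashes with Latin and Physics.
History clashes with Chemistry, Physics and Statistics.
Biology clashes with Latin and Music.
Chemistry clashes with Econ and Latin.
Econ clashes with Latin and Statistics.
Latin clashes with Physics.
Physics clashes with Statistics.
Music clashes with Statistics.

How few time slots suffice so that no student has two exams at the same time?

3

History, Physics, Statistics all conflict with each other, so at least 3 time slots are needed.
3 time slots suffice: time slot 1 → {Latin, Statistics}; time slot 2 → {Biology, Chemistry, Physics}; time slot 3 → {Civics, History, Econ, Music}. Each listed conflict is separated.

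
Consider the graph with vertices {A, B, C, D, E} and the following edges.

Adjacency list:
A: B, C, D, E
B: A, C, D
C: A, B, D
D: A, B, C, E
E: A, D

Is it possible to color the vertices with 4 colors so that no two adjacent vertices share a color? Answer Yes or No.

Yes

The chromatic number is 4. A, B, C, D are pairwise adjacent (a clique of size 4), so at least 4 colors are needed.
4 colors suffice: A=2, B=3, C=4, D=1, E=3.
That is already a proper 4-coloring.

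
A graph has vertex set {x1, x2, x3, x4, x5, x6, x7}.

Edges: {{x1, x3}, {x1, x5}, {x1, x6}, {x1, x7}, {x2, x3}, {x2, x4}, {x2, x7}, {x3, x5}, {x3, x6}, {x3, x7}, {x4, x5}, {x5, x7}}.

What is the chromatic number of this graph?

x1, x3, x5, x7 are mutually adjacent (a clique of size 4), so at least 4 colors are needed.
4 colors suffice: color 1 → {x3, x4}; color 2 → {x1, x2}; color 3 → {x5, x6}; color 4 → {x7}. Every edge joins two different colors.

4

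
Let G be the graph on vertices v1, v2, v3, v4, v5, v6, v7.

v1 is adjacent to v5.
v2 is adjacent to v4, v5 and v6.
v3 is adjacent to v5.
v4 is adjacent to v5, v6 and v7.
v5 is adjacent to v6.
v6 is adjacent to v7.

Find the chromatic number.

v2, v4, v5, v6 form a clique, so at least 4 colors are needed.
A valid assignment using 4 colors: v1=2, v2=4, v3=2, v4=3, v5=1, v6=2, v7=1. No two adjacent vertices share a color.

4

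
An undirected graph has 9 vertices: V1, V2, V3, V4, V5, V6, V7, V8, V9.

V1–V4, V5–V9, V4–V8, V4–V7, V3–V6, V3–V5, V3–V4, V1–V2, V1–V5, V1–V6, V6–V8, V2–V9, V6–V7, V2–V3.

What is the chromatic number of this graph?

2

V6 and V8 are adjacent, so at least 2 colors are needed.
2 colors suffice: color R → {V1, V3, V7, V8, V9}; color B → {V2, V4, V5, V6}. Each edge has distinct colors on its endpoints.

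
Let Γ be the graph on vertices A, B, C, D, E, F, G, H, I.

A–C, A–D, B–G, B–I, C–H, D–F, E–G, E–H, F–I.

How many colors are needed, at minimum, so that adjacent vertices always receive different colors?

The cycle H-E-G-B-I-F-D-A-C-H has odd length 9, so it cannot be 2-colored; at least 3 colors are needed.
3 colors suffice: A=2, B=2, C=1, D=1, E=3, F=2, G=1, H=2, I=1. Each edge has distinct colors on its endpoints.

3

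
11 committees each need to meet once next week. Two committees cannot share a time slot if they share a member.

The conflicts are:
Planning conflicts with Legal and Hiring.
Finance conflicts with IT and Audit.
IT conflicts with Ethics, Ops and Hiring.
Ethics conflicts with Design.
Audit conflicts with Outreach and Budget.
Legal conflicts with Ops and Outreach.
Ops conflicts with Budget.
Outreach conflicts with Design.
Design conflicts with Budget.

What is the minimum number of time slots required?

3

The cycle Budget-Audit-Finance-IT-Ops-Budget has odd length 5, so it cannot be 2-colored; at least 3 time slots are needed.
3 time slots suffice: time slot 1 → {Planning, IT, Outreach, Budget}; time slot 2 → {Audit, Ops, Design, Hiring}; time slot 3 → {Finance, Ethics, Legal}. Each listed conflict is separated.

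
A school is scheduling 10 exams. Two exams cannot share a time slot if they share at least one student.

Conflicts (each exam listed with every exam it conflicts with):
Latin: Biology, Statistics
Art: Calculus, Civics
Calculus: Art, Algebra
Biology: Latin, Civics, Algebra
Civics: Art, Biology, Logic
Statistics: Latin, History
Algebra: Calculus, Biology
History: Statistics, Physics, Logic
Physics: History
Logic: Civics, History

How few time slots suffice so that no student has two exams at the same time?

3

The cycle Calculus-Art-Civics-Biology-Algebra-Calculus has odd length 5, so it cannot be 2-colored; at least 3 time slots are needed.
3 time slots suffice: Latin=1, Art=2, Calculus=1, Biology=2, Civics=1, Statistics=2, Algebra=3, History=1, Physics=2, Logic=2. No two conflicting exams share a time slot.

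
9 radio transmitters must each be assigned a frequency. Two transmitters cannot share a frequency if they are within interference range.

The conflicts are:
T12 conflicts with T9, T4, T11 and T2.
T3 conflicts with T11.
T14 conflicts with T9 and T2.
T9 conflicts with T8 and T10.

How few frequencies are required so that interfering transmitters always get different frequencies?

T9 and T8 conflict, so at least 2 frequencies are needed.
A valid assignment using 2 frequencies: T12=2, T3=2, T14=2, T9=1, T8=2, T4=1, T10=2, T11=1, T2=1. No two conflicting transmitters share a frequency.

2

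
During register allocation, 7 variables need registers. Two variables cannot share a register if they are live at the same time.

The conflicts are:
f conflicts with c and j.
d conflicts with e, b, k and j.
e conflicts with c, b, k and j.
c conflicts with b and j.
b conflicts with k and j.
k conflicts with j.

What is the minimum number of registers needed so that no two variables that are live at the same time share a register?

d, e, b, k, j pairwise conflict, so at least 5 registers are needed.
5 registers suffice: register 1 → {j}; register 2 → {f, b}; register 3 → {e}; register 4 → {d, c}; register 5 → {k}. No two conflicting variables share a register.

5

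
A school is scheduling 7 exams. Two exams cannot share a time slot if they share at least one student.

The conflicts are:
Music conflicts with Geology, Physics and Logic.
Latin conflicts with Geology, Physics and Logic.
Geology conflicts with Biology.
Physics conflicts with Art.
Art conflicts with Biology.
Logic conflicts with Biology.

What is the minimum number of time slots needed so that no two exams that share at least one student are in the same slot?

The cycle Biology-Logic-Latin-Physics-Art-Biology has odd length 5, so it cannot be 2-colored; at least 3 time slots are needed.
3 time slots suffice: time slot 1 → {Music, Latin, Biology}; time slot 2 → {Geology, Physics, Logic}; time slot 3 → {Art}. Every pair that conflicts lands in different time slots.

3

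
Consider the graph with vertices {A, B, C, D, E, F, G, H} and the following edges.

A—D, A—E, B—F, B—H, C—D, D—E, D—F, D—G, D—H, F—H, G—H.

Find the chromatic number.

B, F, H are pairwise adjacent, so at least 3 colors are needed.
A valid assignment using 3 colors: A=3, B=1, C=2, D=1, E=2, F=3, G=3, H=2. Every edge joins two different colors.

3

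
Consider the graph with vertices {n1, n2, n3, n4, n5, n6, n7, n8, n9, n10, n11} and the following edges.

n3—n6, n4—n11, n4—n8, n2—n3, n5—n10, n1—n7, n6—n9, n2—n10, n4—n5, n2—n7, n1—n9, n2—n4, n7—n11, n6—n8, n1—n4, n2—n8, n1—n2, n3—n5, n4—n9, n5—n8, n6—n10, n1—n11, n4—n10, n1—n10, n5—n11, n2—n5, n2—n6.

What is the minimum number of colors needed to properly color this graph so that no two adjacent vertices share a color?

n1, n2, n4, n10 form a clique, so at least 4 colors are needed.
4 colors suffice: color 1 → {n2, n9, n11}; color 2 → {n4, n6, n7}; color 3 → {n1, n5}; color 4 → {n3, n8, n10}. No two adjacent vertices share a color.

4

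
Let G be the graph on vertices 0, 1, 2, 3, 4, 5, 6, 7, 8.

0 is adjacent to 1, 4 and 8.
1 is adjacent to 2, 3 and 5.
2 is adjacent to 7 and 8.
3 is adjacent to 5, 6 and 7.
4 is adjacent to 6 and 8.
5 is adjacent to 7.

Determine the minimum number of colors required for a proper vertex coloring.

0, 4, 8 are mutually adjacent, so at least 3 colors are needed.
3 colors suffice: color red → {1, 6, 7, 8}; color blue → {2, 3, 4}; color green → {0, 5}. Each edge has distinct colors on its endpoints.

3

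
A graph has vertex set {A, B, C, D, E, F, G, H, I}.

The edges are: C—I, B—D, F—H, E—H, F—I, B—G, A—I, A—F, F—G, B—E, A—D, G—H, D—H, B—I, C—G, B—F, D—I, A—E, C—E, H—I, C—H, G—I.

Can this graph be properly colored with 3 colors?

No

C, G, H, I form a clique, so at least 4 colors are needed.
So 3 colors are not enough.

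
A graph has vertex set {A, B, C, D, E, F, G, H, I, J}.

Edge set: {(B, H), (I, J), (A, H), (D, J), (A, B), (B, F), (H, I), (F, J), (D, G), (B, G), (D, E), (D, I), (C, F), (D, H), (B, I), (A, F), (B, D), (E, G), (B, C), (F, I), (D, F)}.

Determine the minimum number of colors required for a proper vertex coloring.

B, D, H, I form a clique, so at least 4 colors are needed.
4 colors suffice: A=1, B=2, C=1, D=1, E=2, F=3, G=3, H=3, I=4, J=2. Each edge has distinct colors on its endpoints.

4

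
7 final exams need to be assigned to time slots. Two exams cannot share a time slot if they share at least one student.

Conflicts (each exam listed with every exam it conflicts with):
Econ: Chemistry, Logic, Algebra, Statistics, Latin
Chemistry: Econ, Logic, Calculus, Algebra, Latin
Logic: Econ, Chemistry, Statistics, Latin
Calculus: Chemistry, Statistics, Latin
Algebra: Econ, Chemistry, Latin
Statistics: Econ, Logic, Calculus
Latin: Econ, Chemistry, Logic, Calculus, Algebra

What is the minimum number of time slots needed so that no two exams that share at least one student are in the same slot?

Econ, Chemistry, Logic, Latin pairwise conflict, so at least 4 time slots are needed.
4 time slots suffice: time slot 1 → {Econ, Calculus}; time slot 2 → {Chemistry, Statistics}; time slot 3 → {Latin}; time slot 4 → {Logic, Algebra}. Every pair that conflicts lands in different time slots.

4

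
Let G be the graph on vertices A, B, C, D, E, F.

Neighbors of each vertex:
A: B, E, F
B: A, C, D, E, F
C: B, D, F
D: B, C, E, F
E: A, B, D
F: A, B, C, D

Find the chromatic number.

B, C, D, F form a clique, so at least 4 colors are needed.
A valid assignment using 4 colors: A=2, B=1, C=4, D=2, E=3, F=3. Each edge has distinct colors on its endpoints.

4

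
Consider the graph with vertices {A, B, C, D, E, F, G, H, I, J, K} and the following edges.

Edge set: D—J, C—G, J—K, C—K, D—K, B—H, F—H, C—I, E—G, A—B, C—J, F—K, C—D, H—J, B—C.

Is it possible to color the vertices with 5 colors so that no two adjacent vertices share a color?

The chromatic number is 4. C, D, J, K form a clique, so at least 4 colors are needed.
4 colors suffice: color 1 → {A, C, E, H}; color 2 → {B, G, I, K}; color 3 → {F, J}; color 4 → {D}.
Since 5 ≥ 4, a proper 5-coloring certainly exists.

Yes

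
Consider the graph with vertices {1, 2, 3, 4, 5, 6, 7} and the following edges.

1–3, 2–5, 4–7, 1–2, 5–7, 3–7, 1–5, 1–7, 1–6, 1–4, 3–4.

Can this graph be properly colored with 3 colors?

No

1, 3, 4, 7 are pairwise adjacent (a clique of size 4), so at least 4 colors are needed.
So 3 colors are not enough.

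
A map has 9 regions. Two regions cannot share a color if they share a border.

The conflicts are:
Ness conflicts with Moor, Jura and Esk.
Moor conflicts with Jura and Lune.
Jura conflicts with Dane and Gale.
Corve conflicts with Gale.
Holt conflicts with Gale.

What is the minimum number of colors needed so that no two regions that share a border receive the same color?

Ness, Moor, Jura pairwise conflict, so at least 3 colors are needed.
3 colors suffice: color 1 → {Jura, Corve, Holt, Lune, Esk}; color 2 → {Ness, Dane, Gale}; color 3 → {Moor}. No two conflicting regions share a color.

3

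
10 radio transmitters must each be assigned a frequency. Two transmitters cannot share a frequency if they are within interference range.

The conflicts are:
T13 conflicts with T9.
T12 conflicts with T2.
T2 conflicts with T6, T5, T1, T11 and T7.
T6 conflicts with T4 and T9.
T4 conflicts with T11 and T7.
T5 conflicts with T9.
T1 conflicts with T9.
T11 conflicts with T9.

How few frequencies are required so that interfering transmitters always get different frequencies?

T4 and T7 conflict, so at least 2 frequencies are needed.
2 frequencies suffice: frequency 1 → {T2, T4, T9}; frequency 2 → {T13, T12, T6, T5, T1, T11, T7}. No two conflicting transmitters share a frequency.

2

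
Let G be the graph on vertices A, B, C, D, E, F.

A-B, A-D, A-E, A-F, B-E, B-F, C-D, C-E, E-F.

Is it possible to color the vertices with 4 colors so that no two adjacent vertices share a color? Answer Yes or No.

The chromatic number is 4. A, B, E, F form a clique, so at least 4 colors are needed.
4 colors suffice: color red → {D, E}; color blue → {A, C}; color green → {B}; color yellow → {F}.
That is already a proper 4-coloring.

Yes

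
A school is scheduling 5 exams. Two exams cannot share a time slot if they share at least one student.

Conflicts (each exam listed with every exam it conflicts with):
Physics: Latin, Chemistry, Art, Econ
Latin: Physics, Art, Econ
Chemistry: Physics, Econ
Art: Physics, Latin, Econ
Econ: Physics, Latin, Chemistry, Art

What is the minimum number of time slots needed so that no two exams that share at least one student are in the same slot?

4

Physics, Latin, Art, Econ are mutually in conflict, so at least 4 time slots are needed.
A valid assignment using 4 time slots: Physics=2, Latin=4, Chemistry=3, Art=3, Econ=1. No two conflicting exams share a time slot.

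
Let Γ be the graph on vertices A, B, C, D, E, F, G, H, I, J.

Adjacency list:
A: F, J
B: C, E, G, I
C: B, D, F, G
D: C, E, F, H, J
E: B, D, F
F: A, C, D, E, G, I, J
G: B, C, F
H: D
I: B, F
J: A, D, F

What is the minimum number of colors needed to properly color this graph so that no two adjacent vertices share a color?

3

C, F, G form a triangle, so at least 3 colors are needed.
One proper 3-coloring: A=2, B=1, C=3, D=2, E=3, F=1, G=2, H=1, I=2, J=3. No two adjacent vertices share a color.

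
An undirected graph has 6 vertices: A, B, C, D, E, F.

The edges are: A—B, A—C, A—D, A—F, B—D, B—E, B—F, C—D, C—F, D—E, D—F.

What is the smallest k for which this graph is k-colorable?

4

A, C, D, F are mutually adjacent (a clique of size 4), so at least 4 colors are needed.
4 colors suffice: color 1 → {D}; color 2 → {B, C}; color 3 → {E, F}; color 4 → {A}. Each edge has distinct colors on its endpoints.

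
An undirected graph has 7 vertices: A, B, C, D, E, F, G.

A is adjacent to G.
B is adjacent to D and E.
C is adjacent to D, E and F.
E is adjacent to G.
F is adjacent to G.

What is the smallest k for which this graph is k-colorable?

F and G are adjacent, so at least 2 colors are needed.
2 colors suffice: color red → {B, C, G}; color blue → {A, D, E, F}. Every edge joins two different colors.

2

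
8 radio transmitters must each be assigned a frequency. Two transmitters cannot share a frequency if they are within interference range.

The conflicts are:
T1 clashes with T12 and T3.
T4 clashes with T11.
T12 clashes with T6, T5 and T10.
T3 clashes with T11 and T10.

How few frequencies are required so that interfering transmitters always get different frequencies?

2

T4 and T11 conflict, so at least 2 frequencies are needed.
2 frequencies suffice: frequency 1 → {T4, T12, T3}; frequency 2 → {T1, T6, T5, T11, T10}. Every pair that conflicts lands in different frequencies.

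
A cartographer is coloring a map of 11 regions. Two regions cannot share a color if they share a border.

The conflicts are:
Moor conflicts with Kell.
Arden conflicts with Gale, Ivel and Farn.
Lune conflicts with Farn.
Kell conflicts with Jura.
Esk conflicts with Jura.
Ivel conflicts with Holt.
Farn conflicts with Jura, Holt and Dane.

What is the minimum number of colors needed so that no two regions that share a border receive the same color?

Esk and Jura conflict, so at least 2 colors are needed.
2 colors suffice: color 1 → {Kell, Esk, Gale, Ivel, Farn}; color 2 → {Moor, Arden, Lune, Jura, Holt, Dane}. No two conflicting regions share a color.

2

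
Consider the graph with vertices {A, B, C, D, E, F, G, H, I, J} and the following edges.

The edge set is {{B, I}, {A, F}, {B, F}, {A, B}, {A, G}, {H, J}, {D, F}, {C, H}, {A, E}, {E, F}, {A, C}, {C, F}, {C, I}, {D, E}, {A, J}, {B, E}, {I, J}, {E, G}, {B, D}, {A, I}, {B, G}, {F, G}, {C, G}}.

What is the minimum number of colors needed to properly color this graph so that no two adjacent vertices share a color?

A, B, E, F, G form a clique, so at least 5 colors are needed.
A valid assignment using 5 colors: A=1, B=2, C=2, D=1, E=4, F=3, G=5, H=1, I=3, J=2. No two adjacent vertices share a color.

5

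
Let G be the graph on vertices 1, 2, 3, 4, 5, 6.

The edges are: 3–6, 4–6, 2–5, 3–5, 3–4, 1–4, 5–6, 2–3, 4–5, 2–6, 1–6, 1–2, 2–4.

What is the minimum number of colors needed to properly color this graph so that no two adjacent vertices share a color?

5

2, 3, 4, 5, 6 are pairwise adjacent (a clique of size 5), so at least 5 colors are needed.
5 colors suffice: color a → {6}; color b → {2}; color c → {4}; color d → {1, 3}; color e → {5}. No two adjacent vertices share a color.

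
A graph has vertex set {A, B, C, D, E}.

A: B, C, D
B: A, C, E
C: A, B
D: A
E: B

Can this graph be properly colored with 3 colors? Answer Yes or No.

Yes

The chromatic number is 3. A, B, C form a triangle, so at least 3 colors are needed.
One proper 3-coloring: A=1, B=2, C=3, D=2, E=1.
That is already a proper 3-coloring.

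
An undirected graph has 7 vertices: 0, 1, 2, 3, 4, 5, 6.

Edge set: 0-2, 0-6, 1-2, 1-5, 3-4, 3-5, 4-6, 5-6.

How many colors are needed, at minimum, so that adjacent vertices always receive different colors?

3

The cycle 1-2-0-6-5-1 has odd length 5, so it cannot be 2-colored; at least 3 colors are needed.
A valid assignment using 3 colors: 0=red, 1=blue, 2=green, 3=blue, 4=red, 5=red, 6=blue. Every edge joins two different colors.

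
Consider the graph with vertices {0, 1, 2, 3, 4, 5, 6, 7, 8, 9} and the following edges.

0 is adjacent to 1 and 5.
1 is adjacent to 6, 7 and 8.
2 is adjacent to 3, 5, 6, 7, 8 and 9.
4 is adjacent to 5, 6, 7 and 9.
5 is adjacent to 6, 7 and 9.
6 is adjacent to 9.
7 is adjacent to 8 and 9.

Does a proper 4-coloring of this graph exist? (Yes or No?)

Yes

The chromatic number is 4. 4, 5, 7, 9 are mutually adjacent (a clique of size 4), so at least 4 colors are needed.
4 colors suffice: 0=b, 1=a, 2=b, 3=a, 4=b, 5=a, 6=c, 7=c, 8=d, 9=d.
That is already a proper 4-coloring.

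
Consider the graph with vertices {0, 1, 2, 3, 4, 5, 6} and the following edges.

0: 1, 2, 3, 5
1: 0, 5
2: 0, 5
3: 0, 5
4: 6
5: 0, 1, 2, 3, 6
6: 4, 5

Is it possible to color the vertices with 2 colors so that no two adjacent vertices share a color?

No

0, 3, 5 are mutually adjacent, so at least 3 colors are needed.
So 2 colors are not enough.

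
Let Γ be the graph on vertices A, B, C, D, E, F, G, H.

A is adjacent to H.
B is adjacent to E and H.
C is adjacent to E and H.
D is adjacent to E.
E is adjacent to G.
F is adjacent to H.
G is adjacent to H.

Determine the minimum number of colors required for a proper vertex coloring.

B and H are adjacent, so at least 2 colors are needed.
2 colors suffice: color 1 → {E, H}; color 2 → {A, B, C, D, F, G}. Every edge joins two different colors.

2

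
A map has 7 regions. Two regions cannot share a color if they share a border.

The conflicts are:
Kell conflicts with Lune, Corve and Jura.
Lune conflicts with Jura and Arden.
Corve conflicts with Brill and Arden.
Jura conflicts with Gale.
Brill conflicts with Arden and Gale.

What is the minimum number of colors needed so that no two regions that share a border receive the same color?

Kell, Lune, Jura all conflict with each other, so at least 3 colors are needed.
3 colors suffice: Kell=2, Lune=3, Corve=3, Jura=1, Brill=1, Arden=2, Gale=2. Each listed conflict is separated.

3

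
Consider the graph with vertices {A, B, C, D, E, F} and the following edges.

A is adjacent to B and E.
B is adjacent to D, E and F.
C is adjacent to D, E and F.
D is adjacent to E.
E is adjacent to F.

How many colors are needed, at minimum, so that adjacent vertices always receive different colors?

3

C, E, F are pairwise adjacent, so at least 3 colors are needed.
3 colors suffice: A=3, B=2, C=2, D=3, E=1, F=3. No two adjacent vertices share a color.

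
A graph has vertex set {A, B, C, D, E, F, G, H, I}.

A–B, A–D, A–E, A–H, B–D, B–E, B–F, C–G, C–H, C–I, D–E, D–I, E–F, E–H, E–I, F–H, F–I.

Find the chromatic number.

4

A, B, D, E are pairwise adjacent (a clique of size 4), so at least 4 colors are needed.
One proper 4-coloring: A=2, B=4, C=1, D=3, E=1, F=3, G=2, H=4, I=2. Each edge has distinct colors on its endpoints.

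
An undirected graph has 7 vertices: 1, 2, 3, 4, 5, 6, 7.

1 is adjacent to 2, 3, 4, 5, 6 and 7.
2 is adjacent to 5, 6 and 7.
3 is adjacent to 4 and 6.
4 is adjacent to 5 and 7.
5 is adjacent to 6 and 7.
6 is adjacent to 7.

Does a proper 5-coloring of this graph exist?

The chromatic number is 5. 1, 2, 5, 6, 7 are pairwise adjacent (a clique of size 5), so at least 5 colors are needed.
One proper 5-coloring: 1=red, 2=purple, 3=green, 4=blue, 5=yellow, 6=blue, 7=green.
That is already a proper 5-coloring.

Yes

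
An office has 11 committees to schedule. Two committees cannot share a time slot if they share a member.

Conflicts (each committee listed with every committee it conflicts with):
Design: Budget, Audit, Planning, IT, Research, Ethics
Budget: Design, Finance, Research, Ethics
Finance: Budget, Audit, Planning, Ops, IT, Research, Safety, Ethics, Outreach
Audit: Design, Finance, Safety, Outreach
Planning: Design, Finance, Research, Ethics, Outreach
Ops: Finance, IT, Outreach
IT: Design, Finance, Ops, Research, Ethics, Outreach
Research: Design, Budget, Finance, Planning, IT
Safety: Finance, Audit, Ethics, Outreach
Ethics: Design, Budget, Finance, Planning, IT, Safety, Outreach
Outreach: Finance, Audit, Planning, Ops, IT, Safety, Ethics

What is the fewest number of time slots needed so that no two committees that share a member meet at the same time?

Finance, IT, Ethics, Outreach are mutually in conflict, so at least 4 time slots are needed.
4 time slots suffice: Design=1, Budget=3, Finance=1, Audit=2, Planning=4, Ops=2, IT=4, Research=2, Safety=4, Ethics=2, Outreach=3. Each listed conflict is separated.

4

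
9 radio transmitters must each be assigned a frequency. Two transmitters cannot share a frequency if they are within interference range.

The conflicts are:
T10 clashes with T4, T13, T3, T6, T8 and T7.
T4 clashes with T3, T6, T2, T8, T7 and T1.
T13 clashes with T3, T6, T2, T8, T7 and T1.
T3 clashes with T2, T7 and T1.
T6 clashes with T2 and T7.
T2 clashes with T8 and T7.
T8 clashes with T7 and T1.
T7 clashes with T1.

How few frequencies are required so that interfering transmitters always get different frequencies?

T10, T13, T3, T7 all conflict with each other, so at least 4 frequencies are needed.
4 frequencies suffice: T10=3, T4=2, T13=2, T3=4, T6=4, T2=3, T8=4, T7=1, T1=3. Each listed conflict is separated.

4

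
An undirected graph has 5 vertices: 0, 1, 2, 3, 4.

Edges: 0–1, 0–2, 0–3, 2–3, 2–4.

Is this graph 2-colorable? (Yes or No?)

No

0, 2, 3 are mutually adjacent, so at least 3 colors are needed.
So 2 colors are not enough.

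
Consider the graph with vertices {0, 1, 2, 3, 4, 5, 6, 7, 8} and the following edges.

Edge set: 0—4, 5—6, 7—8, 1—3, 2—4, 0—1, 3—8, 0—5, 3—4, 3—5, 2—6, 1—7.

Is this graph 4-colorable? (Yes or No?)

Yes

The chromatic number is 3. The cycle 4-2-6-5-0-4 has odd length 5, so it cannot be 2-colored; at least 3 colors are needed.
3 colors suffice: color a → {0, 3, 6, 7}; color b → {1, 4, 5, 8}; color c → {2}.
Since 4 ≥ 3, a proper 4-coloring certainly exists.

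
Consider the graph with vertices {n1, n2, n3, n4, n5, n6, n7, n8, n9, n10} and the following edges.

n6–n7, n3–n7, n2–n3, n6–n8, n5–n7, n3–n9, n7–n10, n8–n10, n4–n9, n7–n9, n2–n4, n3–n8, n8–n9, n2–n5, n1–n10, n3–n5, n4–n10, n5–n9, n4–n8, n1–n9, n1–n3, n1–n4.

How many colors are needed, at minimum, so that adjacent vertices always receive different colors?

n3, n5, n7, n9 are mutually adjacent (a clique of size 4), so at least 4 colors are needed.
4 colors suffice: color 1 → {n3, n4, n6}; color 2 → {n2, n9, n10}; color 3 → {n1, n7, n8}; color 4 → {n5}. Every edge joins two different colors.

4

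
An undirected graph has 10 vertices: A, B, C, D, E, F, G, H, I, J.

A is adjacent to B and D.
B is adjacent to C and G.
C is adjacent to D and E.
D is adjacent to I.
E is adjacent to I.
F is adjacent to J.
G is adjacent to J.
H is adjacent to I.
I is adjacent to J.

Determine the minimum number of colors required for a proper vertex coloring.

2

G and J are adjacent, so at least 2 colors are needed.
2 colors suffice: color red → {A, C, F, G, I}; color blue → {B, D, E, H, J}. No two adjacent vertices share a color.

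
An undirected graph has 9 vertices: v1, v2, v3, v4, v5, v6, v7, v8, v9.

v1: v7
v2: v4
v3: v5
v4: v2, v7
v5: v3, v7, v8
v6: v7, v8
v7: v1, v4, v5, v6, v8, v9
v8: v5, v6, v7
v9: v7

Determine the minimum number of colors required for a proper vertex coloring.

v6, v7, v8 are pairwise adjacent, so at least 3 colors are needed.
3 colors suffice: color red → {v2, v3, v7}; color blue → {v1, v4, v8, v9}; color green → {v5, v6}. No two adjacent vertices share a color.

3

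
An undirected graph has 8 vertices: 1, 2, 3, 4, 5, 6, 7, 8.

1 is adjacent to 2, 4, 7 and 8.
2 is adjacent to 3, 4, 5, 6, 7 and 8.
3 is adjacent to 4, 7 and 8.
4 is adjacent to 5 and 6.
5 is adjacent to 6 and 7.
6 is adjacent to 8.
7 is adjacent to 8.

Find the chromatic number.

4

1, 2, 7, 8 are pairwise adjacent (a clique of size 4), so at least 4 colors are needed.
4 colors suffice: 1=yellow, 2=red, 3=yellow, 4=blue, 5=yellow, 6=green, 7=green, 8=blue. Every edge joins two different colors.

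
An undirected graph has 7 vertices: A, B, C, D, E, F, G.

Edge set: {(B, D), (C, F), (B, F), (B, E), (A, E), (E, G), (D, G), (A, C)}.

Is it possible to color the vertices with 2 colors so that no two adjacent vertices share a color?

The cycle F-B-E-A-C-F has odd length 5, so it cannot be 2-colored; at least 3 colors are needed.
So 2 colors are not enough.

No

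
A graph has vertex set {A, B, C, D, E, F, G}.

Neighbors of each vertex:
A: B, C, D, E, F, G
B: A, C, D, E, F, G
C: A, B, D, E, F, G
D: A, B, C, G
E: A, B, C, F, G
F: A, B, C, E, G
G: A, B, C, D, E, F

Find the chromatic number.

A, B, C, E, F, G are pairwise adjacent (a clique of size 6), so at least 6 colors are needed.
6 colors suffice: A=2, B=4, C=3, D=5, E=5, F=6, G=1. Every edge joins two different colors.

6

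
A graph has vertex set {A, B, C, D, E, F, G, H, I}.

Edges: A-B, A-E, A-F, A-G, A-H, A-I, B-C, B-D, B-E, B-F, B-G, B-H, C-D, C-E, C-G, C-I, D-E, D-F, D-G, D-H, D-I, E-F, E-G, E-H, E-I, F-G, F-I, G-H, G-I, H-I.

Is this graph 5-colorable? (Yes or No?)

The chromatic number is 5. D, E, F, G, I are mutually adjacent (a clique of size 5), so at least 5 colors are needed.
5 colors suffice: A=yellow, B=green, C=purple, D=yellow, E=blue, F=purple, G=red, H=purple, I=green.
That is already a proper 5-coloring.

Yes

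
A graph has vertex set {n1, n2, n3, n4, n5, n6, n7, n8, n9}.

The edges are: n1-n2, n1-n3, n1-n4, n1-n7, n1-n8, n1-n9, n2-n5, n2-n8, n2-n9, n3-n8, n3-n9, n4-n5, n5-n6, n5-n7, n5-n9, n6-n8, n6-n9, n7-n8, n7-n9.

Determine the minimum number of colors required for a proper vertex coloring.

n5, n6, n9 are pairwise adjacent, so at least 3 colors are needed.
One proper 3-coloring: n1=1, n2=3, n3=3, n4=2, n5=1, n6=3, n7=3, n8=2, n9=2. Each edge has distinct colors on its endpoints.

3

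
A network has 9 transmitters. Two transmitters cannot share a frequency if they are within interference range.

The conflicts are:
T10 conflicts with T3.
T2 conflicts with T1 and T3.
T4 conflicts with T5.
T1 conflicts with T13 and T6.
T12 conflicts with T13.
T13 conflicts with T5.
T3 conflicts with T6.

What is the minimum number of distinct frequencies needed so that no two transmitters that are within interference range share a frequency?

2

T12 and T13 conflict, so at least 2 frequencies are needed.
2 frequencies suffice: T10=2, T2=2, T4=2, T1=1, T12=1, T13=2, T3=1, T6=2, T5=1. Every pair that conflicts lands in different frequencies.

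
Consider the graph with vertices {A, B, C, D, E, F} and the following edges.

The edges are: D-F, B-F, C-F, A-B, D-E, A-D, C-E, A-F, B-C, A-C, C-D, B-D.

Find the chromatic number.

5

A, B, C, D, F form a clique, so at least 5 colors are needed.
5 colors suffice: color 1 → {C}; color 2 → {D}; color 3 → {A, E}; color 4 → {F}; color 5 → {B}. Each edge has distinct colors on its endpoints.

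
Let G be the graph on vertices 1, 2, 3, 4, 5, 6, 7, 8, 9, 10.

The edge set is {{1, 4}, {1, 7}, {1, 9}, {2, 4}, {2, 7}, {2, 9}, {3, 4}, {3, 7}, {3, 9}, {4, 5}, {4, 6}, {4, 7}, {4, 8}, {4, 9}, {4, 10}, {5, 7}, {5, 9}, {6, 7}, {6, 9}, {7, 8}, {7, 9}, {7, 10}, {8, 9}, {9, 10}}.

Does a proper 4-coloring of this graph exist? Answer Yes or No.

The chromatic number is 4. 4, 7, 9, 10 are mutually adjacent (a clique of size 4), so at least 4 colors are needed.
4 colors suffice: color a → {7}; color b → {4}; color c → {9}; color d → {1, 2, 3, 5, 6, 8, 10}.
That is already a proper 4-coloring.

Yes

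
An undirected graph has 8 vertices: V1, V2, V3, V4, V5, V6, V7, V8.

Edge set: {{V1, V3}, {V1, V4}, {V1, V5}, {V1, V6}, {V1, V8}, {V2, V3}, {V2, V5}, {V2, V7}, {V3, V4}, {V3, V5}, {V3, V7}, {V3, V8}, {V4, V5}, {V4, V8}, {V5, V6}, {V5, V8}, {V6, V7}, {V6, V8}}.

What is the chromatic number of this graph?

5

V1, V3, V4, V5, V8 form a clique, so at least 5 colors are needed.
5 colors suffice: color 1 → {V5, V7}; color 2 → {V3, V6}; color 3 → {V2, V8}; color 4 → {V1}; color 5 → {V4}. Every edge joins two different colors.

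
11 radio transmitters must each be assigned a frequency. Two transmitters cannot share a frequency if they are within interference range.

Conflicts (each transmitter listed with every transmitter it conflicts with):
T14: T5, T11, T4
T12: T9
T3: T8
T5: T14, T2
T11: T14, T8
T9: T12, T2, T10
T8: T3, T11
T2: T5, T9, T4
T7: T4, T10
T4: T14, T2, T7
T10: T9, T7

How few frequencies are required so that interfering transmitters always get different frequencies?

The cycle T4-T2-T9-T10-T7-T4 has odd length 5, so it cannot be 2-colored; at least 3 frequencies are needed.
3 frequencies suffice: frequency 1 → {T5, T9, T8, T4}; frequency 2 → {T14, T12, T3, T2, T10}; frequency 3 → {T11, T7}. No two conflicting transmitters share a frequency.

3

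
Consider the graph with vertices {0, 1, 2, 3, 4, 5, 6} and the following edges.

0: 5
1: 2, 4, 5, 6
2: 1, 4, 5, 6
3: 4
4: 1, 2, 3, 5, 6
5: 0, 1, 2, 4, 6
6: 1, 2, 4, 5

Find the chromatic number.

1, 2, 4, 5, 6 are mutually adjacent (a clique of size 5), so at least 5 colors are needed.
One proper 5-coloring: 0=red, 1=yellow, 2=green, 3=blue, 4=red, 5=blue, 6=purple. Each edge has distinct colors on its endpoints.

5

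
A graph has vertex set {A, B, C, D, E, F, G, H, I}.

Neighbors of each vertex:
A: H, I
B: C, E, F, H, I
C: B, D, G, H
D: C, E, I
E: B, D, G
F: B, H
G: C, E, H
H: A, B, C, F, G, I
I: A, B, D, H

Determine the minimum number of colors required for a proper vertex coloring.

3

B, C, H are pairwise adjacent, so at least 3 colors are needed.
3 colors suffice: A=blue, B=blue, C=green, D=red, E=green, F=green, G=blue, H=red, I=green. Every edge joins two different colors.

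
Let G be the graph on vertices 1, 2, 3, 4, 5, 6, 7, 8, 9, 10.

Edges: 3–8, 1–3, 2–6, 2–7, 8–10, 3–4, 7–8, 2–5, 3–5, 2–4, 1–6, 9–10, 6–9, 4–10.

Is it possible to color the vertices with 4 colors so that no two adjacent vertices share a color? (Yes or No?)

Yes

The chromatic number is 3. The cycle 4-10-9-6-2-4 has odd length 5, so it cannot be 2-colored; at least 3 colors are needed.
3 colors suffice: 1=green, 2=red, 3=red, 4=blue, 5=blue, 6=blue, 7=green, 8=blue, 9=green, 10=red.
Since 4 ≥ 3, a proper 4-coloring certainly exists.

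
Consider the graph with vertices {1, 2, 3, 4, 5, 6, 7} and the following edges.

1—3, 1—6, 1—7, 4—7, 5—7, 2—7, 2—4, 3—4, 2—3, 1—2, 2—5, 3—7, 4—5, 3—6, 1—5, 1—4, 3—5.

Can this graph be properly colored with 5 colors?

1, 2, 3, 4, 5, 7 are mutually adjacent (a clique of size 6), so at least 6 colors are needed.
So 5 colors are not enough.

No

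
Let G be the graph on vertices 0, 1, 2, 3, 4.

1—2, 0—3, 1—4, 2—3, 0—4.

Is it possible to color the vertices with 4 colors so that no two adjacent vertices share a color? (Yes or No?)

Yes

The chromatic number is 3. The cycle 1-2-3-0-4-1 has odd length 5, so it cannot be 2-colored; at least 3 colors are needed.
3 colors suffice: color red → {1, 3}; color blue → {0, 2}; color green → {4}.
Since 4 ≥ 3, a proper 4-coloring certainly exists.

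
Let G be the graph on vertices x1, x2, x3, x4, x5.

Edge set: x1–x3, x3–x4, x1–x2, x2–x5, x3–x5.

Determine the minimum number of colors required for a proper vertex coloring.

2

x1 and x3 are adjacent, so at least 2 colors are needed.
2 colors suffice: color 1 → {x2, x3}; color 2 → {x1, x4, x5}. Every edge joins two different colors.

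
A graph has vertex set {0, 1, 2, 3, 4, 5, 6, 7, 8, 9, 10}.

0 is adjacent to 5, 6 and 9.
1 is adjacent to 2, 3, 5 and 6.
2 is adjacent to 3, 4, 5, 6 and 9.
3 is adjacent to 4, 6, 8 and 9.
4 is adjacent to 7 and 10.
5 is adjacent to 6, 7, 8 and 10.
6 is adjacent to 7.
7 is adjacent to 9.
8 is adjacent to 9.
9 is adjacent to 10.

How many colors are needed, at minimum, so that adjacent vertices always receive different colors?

1, 2, 3, 6 are pairwise adjacent (a clique of size 4), so at least 4 colors are needed.
A valid assignment using 4 colors: 0=blue, 1=yellow, 2=blue, 3=red, 4=green, 5=red, 6=green, 7=blue, 8=blue, 9=green, 10=blue. Every edge joins two different colors.

4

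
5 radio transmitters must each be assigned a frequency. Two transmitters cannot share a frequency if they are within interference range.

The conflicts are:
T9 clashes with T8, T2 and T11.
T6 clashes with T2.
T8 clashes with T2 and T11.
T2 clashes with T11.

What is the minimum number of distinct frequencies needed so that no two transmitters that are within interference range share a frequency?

4

T9, T8, T2, T11 pairwise conflict, so at least 4 frequencies are needed.
4 frequencies suffice: frequency 1 → {T2}; frequency 2 → {T9, T6}; frequency 3 → {T11}; frequency 4 → {T8}. No two conflicting transmitters share a frequency.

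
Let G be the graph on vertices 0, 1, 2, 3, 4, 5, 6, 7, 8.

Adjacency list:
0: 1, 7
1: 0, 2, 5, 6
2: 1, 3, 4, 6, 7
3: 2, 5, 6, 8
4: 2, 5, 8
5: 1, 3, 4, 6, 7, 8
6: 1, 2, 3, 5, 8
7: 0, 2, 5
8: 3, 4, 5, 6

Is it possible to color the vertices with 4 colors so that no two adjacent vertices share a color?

Yes

The chromatic number is 4. 3, 5, 6, 8 form a clique, so at least 4 colors are needed.
One proper 4-coloring: 0=a, 1=c, 2=a, 3=d, 4=b, 5=a, 6=b, 7=b, 8=c.
That is already a proper 4-coloring.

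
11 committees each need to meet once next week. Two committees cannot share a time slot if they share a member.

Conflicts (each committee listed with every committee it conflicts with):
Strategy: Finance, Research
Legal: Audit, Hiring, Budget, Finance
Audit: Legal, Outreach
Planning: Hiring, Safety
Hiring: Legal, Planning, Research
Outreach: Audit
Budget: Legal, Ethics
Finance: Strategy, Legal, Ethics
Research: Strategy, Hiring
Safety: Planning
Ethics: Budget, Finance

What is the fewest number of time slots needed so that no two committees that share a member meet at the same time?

3

The cycle Research-Hiring-Legal-Finance-Strategy-Research has odd length 5, so it cannot be 2-colored; at least 3 time slots are needed.
3 time slots suffice: time slot 1 → {Strategy, Legal, Planning, Outreach, Ethics}; time slot 2 → {Audit, Hiring, Budget, Finance, Safety}; time slot 3 → {Research}. Every pair that conflicts lands in different time slots.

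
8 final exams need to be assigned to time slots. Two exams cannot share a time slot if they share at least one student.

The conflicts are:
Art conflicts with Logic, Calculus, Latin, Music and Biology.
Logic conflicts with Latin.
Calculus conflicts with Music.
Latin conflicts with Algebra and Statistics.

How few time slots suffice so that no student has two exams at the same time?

Art, Logic, Latin all conflict with each other, so at least 3 time slots are needed.
Using 3 time slots: Art=1, Logic=3, Calculus=3, Latin=2, Algebra=1, Music=2, Biology=2, Statistics=1. No two conflicting exams share a time slot.

3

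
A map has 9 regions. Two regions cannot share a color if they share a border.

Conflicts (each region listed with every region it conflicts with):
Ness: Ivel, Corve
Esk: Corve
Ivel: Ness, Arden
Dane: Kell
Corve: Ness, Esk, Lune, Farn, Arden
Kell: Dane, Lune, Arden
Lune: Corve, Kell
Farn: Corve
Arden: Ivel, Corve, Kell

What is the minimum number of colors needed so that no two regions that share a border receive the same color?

Esk and Corve conflict, so at least 2 colors are needed.
2 colors suffice: color 1 → {Ivel, Corve, Kell}; color 2 → {Ness, Esk, Dane, Lune, Farn, Arden}. Every pair that conflicts lands in different colors.

2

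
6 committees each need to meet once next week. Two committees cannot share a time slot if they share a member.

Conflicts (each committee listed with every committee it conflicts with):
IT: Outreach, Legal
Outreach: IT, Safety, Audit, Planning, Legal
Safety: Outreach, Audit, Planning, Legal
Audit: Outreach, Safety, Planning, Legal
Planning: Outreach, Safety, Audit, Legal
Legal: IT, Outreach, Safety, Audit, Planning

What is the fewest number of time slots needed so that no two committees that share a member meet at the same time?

Outreach, Safety, Audit, Planning, Legal are mutually in conflict, so at least 5 time slots are needed.
A valid assignment using 5 time slots: IT=3, Outreach=2, Safety=5, Audit=3, Planning=4, Legal=1. Each listed conflict is separated.

5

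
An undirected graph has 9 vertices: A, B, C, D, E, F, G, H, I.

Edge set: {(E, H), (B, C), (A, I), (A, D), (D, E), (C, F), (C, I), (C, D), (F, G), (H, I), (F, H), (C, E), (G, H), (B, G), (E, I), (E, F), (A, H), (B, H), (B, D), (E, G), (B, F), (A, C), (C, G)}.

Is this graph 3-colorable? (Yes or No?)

No

B, C, F, G are mutually adjacent (a clique of size 4), so at least 4 colors are needed.
So 3 colors are not enough.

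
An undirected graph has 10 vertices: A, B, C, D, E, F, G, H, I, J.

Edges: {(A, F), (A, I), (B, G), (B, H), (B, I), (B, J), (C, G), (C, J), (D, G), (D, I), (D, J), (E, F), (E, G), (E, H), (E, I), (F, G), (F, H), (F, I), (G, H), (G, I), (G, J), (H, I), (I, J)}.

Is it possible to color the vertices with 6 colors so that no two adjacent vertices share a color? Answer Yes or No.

The chromatic number is 5. E, F, G, H, I are mutually adjacent (a clique of size 5), so at least 5 colors are needed.
5 colors suffice: color 1 → {A, G}; color 2 → {C, I}; color 3 → {F, J}; color 4 → {D, H}; color 5 → {B, E}.
Since 6 ≥ 5, a proper 6-coloring certainly exists.

Yes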